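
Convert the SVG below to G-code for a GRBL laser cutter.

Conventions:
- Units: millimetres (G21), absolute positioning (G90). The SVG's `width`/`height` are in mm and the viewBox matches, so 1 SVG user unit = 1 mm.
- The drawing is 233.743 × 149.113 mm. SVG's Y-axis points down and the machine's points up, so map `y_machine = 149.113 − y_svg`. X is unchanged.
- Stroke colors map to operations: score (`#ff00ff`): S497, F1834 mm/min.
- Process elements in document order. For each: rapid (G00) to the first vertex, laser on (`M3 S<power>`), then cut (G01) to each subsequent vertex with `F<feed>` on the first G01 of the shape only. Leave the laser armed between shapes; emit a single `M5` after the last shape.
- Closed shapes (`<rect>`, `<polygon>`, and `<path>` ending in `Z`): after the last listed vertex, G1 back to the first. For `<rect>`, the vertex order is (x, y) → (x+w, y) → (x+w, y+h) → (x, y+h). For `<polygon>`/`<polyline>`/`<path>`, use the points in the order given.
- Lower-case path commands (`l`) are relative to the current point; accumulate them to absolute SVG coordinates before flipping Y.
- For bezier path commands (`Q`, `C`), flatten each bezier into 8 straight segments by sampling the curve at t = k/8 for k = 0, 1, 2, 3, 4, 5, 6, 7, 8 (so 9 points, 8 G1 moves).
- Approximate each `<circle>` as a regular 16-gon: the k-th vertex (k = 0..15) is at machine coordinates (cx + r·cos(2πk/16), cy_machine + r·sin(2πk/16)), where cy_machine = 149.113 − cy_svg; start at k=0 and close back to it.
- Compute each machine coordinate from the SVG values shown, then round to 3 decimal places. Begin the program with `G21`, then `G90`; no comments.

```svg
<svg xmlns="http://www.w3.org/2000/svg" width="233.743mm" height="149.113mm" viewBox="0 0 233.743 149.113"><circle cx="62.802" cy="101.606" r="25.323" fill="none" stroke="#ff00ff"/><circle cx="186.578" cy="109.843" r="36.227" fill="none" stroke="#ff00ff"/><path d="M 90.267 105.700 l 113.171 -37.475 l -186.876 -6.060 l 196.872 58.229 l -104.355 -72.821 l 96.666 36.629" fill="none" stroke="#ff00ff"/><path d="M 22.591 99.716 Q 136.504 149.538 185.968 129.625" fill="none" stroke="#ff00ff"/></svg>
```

1 u = 1 mm; y_m = 149.113 − y.

[1] `<circle>` circle, #ff00ff→score S497 F1834: (88.125,47.507) → (86.197,57.198) → (80.708,65.413) → (72.493,70.902) → (62.802,72.830) → (53.111,70.902) → (44.896,65.413) → (39.407,57.198) → (37.479,47.507) → (39.407,37.816) → (44.896,29.601) → (53.111,24.112) → (62.802,22.184) → (72.493,24.112) → (80.708,29.601) → (86.197,37.816) → (88.125,47.507) (closed)

[2] `<circle>` circle, #ff00ff→score S497 F1834: (222.805,39.270) → (220.047,53.133) → (212.194,64.886) → (200.441,72.739) → (186.578,75.497) → (172.715,72.739) → (160.962,64.886) → (153.109,53.133) → (150.351,39.270) → (153.109,25.407) → (160.962,13.654) → (172.715,5.801) → (186.578,3.043) → (200.441,5.801) → (212.194,13.654) → (220.047,25.407) → (222.805,39.270) (closed)

[3] `<path>` open polyline, #ff00ff→score S497 F1834: (90.267,43.413) → (203.438,80.888) → (16.562,86.948) → (213.434,28.719) → (109.079,101.540) → (205.745,64.911)

[4] `<path>` quadratic bezier, #ff00ff→score S497 F1834: (22.591,49.397) → (50.062,38.031) → (75.519,28.844) → (98.963,21.837) → (120.392,17.009) → (139.807,14.360) → (157.208,13.890) → (172.595,15.599) → (185.968,19.488)

G21
G90
G00 X88.125 Y47.507
M3 S497
G01 X86.197 Y57.198 F1834
G01 X80.708 Y65.413
G01 X72.493 Y70.902
G01 X62.802 Y72.830
G01 X53.111 Y70.902
G01 X44.896 Y65.413
G01 X39.407 Y57.198
G01 X37.479 Y47.507
G01 X39.407 Y37.816
G01 X44.896 Y29.601
G01 X53.111 Y24.112
G01 X62.802 Y22.184
G01 X72.493 Y24.112
G01 X80.708 Y29.601
G01 X86.197 Y37.816
G01 X88.125 Y47.507
G00 X222.805 Y39.270
M3 S497
G01 X220.047 Y53.133 F1834
G01 X212.194 Y64.886
G01 X200.441 Y72.739
G01 X186.578 Y75.497
G01 X172.715 Y72.739
G01 X160.962 Y64.886
G01 X153.109 Y53.133
G01 X150.351 Y39.270
G01 X153.109 Y25.407
G01 X160.962 Y13.654
G01 X172.715 Y5.801
G01 X186.578 Y3.043
G01 X200.441 Y5.801
G01 X212.194 Y13.654
G01 X220.047 Y25.407
G01 X222.805 Y39.270
G00 X90.267 Y43.413
M3 S497
G01 X203.438 Y80.888 F1834
G01 X16.562 Y86.948
G01 X213.434 Y28.719
G01 X109.079 Y101.540
G01 X205.745 Y64.911
G00 X22.591 Y49.397
M3 S497
G01 X50.062 Y38.031 F1834
G01 X75.519 Y28.844
G01 X98.963 Y21.837
G01 X120.392 Y17.009
G01 X139.807 Y14.360
G01 X157.208 Y13.890
G01 X172.595 Y15.599
G01 X185.968 Y19.488
M5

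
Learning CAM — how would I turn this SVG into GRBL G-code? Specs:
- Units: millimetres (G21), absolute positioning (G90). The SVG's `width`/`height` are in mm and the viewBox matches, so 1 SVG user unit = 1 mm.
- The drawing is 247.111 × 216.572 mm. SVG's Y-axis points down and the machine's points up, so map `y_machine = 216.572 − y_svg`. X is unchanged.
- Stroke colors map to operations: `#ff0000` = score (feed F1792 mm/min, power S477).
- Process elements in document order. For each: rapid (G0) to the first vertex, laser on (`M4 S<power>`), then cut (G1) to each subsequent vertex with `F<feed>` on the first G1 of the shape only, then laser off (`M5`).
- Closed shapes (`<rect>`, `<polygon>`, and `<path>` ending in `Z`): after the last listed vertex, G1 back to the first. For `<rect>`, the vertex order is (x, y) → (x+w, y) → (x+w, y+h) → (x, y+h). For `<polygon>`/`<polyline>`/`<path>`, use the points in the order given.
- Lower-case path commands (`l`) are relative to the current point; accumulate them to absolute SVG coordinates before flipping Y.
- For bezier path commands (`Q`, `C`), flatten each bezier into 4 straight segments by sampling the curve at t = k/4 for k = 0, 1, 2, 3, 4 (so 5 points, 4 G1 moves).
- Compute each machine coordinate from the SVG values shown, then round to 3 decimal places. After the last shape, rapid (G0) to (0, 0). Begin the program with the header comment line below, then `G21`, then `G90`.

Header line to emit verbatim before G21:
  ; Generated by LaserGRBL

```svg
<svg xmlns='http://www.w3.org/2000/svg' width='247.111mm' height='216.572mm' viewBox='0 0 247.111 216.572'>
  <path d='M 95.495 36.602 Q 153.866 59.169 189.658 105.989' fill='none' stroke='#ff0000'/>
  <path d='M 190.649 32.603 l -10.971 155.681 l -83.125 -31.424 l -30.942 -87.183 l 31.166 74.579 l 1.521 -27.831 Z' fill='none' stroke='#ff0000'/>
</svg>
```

; Generated by LaserGRBL
G21
G90
G0 X95.495 Y179.970
M4 S477
G1 X123.269 Y167.171 F1792
G1 X148.221 Y151.340
G1 X170.351 Y132.477
G1 X189.658 Y110.583
M5
G0 X190.649 Y183.969
M4 S477
G1 X179.678 Y28.288 F1792
G1 X96.553 Y59.712
G1 X65.611 Y146.895
G1 X96.777 Y72.316
G1 X98.298 Y100.147
G1 X190.649 Y183.969
M5
G0 X0.000 Y0.000

1 u = 1 mm; y_m = 216.572 − y.

[1] `<path>` quadratic bezier, #ff0000→score S477 F1792: (95.495,179.970) → (123.269,167.171) → (148.221,151.340) → (170.351,132.477) → (189.658,110.583)

[2] `<path>` closed polygon, #ff0000→score S477 F1792: (190.649,183.969) → (179.678,28.288) → (96.553,59.712) → (65.611,146.895) → (96.777,72.316) → (98.298,100.147) → (190.649,183.969) (closed)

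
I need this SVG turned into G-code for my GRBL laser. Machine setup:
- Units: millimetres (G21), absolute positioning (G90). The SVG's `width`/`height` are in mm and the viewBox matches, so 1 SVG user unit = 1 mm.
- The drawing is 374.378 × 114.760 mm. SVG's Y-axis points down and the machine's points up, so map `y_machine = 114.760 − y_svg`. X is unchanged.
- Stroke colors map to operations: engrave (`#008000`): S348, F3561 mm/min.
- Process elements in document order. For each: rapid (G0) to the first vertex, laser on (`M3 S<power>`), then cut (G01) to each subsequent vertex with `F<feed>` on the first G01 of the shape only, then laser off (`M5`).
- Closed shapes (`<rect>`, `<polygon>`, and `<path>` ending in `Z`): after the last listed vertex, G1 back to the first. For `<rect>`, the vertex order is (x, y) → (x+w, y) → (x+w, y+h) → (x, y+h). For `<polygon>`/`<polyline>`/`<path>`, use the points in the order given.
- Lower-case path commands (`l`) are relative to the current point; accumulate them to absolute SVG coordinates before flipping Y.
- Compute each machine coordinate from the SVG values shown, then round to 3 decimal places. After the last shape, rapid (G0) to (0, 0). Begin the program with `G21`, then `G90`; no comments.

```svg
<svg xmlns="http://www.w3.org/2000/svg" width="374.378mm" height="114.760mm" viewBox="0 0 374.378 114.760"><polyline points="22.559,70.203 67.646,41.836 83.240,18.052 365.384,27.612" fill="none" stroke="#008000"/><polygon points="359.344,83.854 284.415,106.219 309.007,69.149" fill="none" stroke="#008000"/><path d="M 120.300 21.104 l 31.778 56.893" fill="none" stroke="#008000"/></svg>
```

G21
G90
G0 X22.559 Y44.557
M3 S348
G01 X67.646 Y72.924 F3561
G01 X83.240 Y96.708
G01 X365.384 Y87.148
M5
G0 X359.344 Y30.906
M3 S348
G01 X284.415 Y8.541 F3561
G01 X309.007 Y45.611
G01 X359.344 Y30.906
M5
G0 X120.300 Y93.656
M3 S348
G01 X152.078 Y36.763 F3561
M5
G0 X0.000 Y0.000

viewBox `0 0 374.378 114.760` with mm width/height → 1 unit = 1 mm. Flip: y_m = 114.760 − y_svg.

**Shape 1** — `<polyline>` open polyline, stroke `#008000` → engrave (S348, F3561). Machine vertices: (22.559,44.557) → (67.646,72.924) → (83.240,96.708) → (365.384,87.148). Open path.

**Shape 2** — `<polygon>` closed polygon, stroke `#008000` → engrave (S348, F3561). Machine vertices: (359.344,30.906) → (284.415,8.541) → (309.007,45.611) → (359.344,30.906). Closed: final G1 returns to the first vertex.

**Shape 3** — `<path>` line segment, stroke `#008000` → engrave (S348, F3561). Machine vertices: (120.300,93.656) → (152.078,36.763). Open path.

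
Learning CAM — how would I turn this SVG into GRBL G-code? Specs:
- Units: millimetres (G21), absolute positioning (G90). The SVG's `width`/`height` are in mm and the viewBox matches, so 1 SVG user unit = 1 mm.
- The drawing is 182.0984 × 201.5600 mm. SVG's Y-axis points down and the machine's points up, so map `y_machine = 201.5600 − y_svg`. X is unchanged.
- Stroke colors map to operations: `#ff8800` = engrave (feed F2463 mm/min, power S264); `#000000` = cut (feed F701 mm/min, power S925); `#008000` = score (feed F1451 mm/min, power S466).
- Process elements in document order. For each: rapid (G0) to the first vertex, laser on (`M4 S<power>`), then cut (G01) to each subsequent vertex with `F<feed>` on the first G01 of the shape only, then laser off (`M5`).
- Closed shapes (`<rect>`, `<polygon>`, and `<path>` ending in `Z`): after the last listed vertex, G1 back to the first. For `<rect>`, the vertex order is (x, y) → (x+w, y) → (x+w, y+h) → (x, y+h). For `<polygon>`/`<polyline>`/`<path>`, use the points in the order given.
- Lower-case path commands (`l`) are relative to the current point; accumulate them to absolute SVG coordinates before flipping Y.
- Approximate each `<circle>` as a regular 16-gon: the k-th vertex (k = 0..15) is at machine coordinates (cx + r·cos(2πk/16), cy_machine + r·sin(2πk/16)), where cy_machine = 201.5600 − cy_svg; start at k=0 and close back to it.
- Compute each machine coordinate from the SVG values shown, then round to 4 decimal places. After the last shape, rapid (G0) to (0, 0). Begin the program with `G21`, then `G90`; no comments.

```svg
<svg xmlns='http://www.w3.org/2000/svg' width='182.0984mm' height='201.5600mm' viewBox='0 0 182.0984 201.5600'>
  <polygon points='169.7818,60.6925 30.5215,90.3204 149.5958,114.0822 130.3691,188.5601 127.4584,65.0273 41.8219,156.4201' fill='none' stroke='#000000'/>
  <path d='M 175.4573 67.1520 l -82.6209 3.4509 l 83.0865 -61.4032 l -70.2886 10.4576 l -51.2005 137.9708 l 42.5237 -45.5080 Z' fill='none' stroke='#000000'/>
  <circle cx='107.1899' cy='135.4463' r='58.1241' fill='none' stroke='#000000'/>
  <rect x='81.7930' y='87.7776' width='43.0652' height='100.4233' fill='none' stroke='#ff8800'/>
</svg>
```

Since the viewBox matches the mm dimensions, user units are millimetres directly. The only transform is the Y-flip y_m = 201.5600 − y_svg.

Shape 1 is a closed polygon drawn with `<polygon>`. Its stroke #000000 means cut at S925, F701. After flipping Y the toolpath is (169.7818,140.8675) → (30.5215,111.2396) → (149.5958,87.4778) → (130.3691,12.9999) → (127.4584,136.5327) → (41.8219,45.1399) → (169.7818,140.8675), returning to the start.

Shape 2 is a closed polygon drawn with `<path>`. Its stroke #000000 means cut at S925, F701. After flipping Y the toolpath is (175.4573,134.4080) → (92.8364,130.9571) → (175.9229,192.3603) → (105.6343,181.9027) → (54.4338,43.9319) → (96.9575,89.4399) → (175.4573,134.4080), returning to the start.

Shape 3 is a circle drawn with `<circle>`. Its stroke #000000 means cut at S925, F701. After flipping Y the toolpath is (165.3140,66.1137) → (160.8896,88.3568) → (148.2898,107.2136) → (129.4330,119.8134) → (107.1899,124.2378) → (84.9468,119.8134) → (66.0900,107.2136) → (53.4902,88.3568) → (49.0658,66.1137) → (53.4902,43.8706) → (66.0900,25.0138) → (84.9468,12.4140) → (107.1899,7.9896) → (129.4330,12.4140) → (148.2898,25.0138) → (160.8896,43.8706) → (165.3140,66.1137), returning to the start.

Shape 4 is a rectangle drawn with `<rect>`. Its stroke #ff8800 means engrave at S264, F2463. After flipping Y the toolpath is (81.7930,113.7824) → (124.8582,113.7824) → (124.8582,13.3591) → (81.7930,13.3591) → (81.7930,113.7824), returning to the start.

G21
G90
G0 X169.7818 Y140.8675
M4 S925
G01 X30.5215 Y111.2396 F701
G01 X149.5958 Y87.4778
G01 X130.3691 Y12.9999
G01 X127.4584 Y136.5327
G01 X41.8219 Y45.1399
G01 X169.7818 Y140.8675
M5
G0 X175.4573 Y134.4080
M4 S925
G01 X92.8364 Y130.9571 F701
G01 X175.9229 Y192.3603
G01 X105.6343 Y181.9027
G01 X54.4338 Y43.9319
G01 X96.9575 Y89.4399
G01 X175.4573 Y134.4080
M5
G0 X165.3140 Y66.1137
M4 S925
G01 X160.8896 Y88.3568 F701
G01 X148.2898 Y107.2136
G01 X129.4330 Y119.8134
G01 X107.1899 Y124.2378
G01 X84.9468 Y119.8134
G01 X66.0900 Y107.2136
G01 X53.4902 Y88.3568
G01 X49.0658 Y66.1137
G01 X53.4902 Y43.8706
G01 X66.0900 Y25.0138
G01 X84.9468 Y12.4140
G01 X107.1899 Y7.9896
G01 X129.4330 Y12.4140
G01 X148.2898 Y25.0138
G01 X160.8896 Y43.8706
G01 X165.3140 Y66.1137
M5
G0 X81.7930 Y113.7824
M4 S264
G01 X124.8582 Y113.7824 F2463
G01 X124.8582 Y13.3591
G01 X81.7930 Y13.3591
G01 X81.7930 Y113.7824
M5
G0 X0.0000 Y0.0000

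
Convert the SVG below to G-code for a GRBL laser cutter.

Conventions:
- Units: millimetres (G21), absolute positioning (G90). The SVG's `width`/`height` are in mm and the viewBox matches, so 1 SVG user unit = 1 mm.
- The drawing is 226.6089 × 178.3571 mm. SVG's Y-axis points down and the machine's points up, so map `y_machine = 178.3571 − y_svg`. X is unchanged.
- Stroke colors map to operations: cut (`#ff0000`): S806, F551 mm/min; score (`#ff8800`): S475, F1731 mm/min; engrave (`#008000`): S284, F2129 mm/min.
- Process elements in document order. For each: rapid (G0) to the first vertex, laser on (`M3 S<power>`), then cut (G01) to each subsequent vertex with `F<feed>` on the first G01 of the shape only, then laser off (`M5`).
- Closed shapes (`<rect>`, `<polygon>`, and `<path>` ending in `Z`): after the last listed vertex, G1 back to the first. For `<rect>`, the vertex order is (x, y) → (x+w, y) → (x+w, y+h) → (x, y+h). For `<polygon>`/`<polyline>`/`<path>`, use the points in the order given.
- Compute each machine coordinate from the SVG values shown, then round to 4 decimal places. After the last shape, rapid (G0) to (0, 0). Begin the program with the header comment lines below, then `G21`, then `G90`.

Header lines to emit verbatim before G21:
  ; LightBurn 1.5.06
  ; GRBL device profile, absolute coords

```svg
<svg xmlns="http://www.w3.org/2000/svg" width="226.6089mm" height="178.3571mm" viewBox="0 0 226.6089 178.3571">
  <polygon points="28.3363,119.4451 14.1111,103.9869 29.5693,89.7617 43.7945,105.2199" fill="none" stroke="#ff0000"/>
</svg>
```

1 u = 1 mm; y_m = 178.3571 − y.

[1] `<polygon>` regular polygon, #ff0000→cut S806 F551: (28.3363,58.9120) → (14.1111,74.3702) → (29.5693,88.5954) → (43.7945,73.1372) → (28.3363,58.9120) (closed)

; LightBurn 1.5.06
; GRBL device profile, absolute coords
G21
G90
G0 X28.3363 Y58.9120
M3 S806
G01 X14.1111 Y74.3702 F551
G01 X29.5693 Y88.5954
G01 X43.7945 Y73.1372
G01 X28.3363 Y58.9120
M5
G0 X0.0000 Y0.0000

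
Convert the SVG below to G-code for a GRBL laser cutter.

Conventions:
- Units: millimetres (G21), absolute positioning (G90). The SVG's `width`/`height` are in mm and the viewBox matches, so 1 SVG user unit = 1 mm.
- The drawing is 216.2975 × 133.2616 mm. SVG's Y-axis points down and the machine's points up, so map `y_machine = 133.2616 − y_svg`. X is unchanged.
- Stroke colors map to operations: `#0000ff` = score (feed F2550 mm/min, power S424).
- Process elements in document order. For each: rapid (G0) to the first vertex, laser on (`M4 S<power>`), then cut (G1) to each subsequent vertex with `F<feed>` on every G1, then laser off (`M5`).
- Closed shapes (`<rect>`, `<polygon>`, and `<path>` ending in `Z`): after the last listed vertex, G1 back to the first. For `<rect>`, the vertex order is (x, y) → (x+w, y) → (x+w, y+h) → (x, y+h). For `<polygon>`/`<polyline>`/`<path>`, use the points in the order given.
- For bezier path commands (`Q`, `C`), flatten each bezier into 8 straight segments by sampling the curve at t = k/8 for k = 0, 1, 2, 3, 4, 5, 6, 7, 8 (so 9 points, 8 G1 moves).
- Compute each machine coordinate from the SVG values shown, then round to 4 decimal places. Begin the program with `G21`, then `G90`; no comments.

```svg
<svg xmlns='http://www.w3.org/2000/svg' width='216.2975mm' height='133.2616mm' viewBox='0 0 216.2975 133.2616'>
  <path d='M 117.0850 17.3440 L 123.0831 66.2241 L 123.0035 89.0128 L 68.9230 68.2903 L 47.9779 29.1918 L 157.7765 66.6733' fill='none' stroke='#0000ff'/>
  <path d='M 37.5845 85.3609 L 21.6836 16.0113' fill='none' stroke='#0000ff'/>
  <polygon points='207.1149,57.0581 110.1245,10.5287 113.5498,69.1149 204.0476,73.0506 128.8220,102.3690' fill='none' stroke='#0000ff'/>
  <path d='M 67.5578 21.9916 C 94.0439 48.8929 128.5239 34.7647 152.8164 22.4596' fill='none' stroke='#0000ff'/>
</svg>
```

G21
G90
G0 X117.0850 Y115.9176
M4 S424
G1 X123.0831 Y67.0375 F2550
G1 X123.0035 Y44.2488 F2550
G1 X68.9230 Y64.9713 F2550
G1 X47.9779 Y104.0698 F2550
G1 X157.7765 Y66.5883 F2550
M5
G0 X37.5845 Y47.9007
M4 S424
G1 X21.6836 Y117.2503 F2550
M5
G0 X207.1149 Y76.2035
M4 S424
G1 X110.1245 Y122.7329 F2550
G1 X113.5498 Y64.1467 F2550
G1 X204.0476 Y60.2110 F2550
G1 X128.8220 Y30.8926 F2550
G1 X207.1149 Y76.2035 F2550
M5
G0 X67.5578 Y111.2700
M4 S424
G1 X77.8293 Y103.0216 F2550
G1 X88.6371 Y98.1175 F2550
G1 X99.7683 Y96.0556 F2550
G1 X111.0097 Y96.3336 F2550
G1 X122.1483 Y98.4494 F2550
G1 X132.9710 Y101.9009 F2550
G1 X143.2647 Y106.1858 F2550
G1 X152.8164 Y110.8020 F2550
M5

1 u = 1 mm; y_m = 133.2616 − y.

[1] `<path>` open polyline, #0000ff→score S424 F2550: (117.0850,115.9176) → (123.0831,67.0375) → (123.0035,44.2488) → (68.9230,64.9713) → (47.9779,104.0698) → (157.7765,66.5883)

[2] `<path>` line segment, #0000ff→score S424 F2550: (37.5845,47.9007) → (21.6836,117.2503)

[3] `<polygon>` closed polygon, #0000ff→score S424 F2550: (207.1149,76.2035) → (110.1245,122.7329) → (113.5498,64.1467) → (204.0476,60.2110) → (128.8220,30.8926) → (207.1149,76.2035) (closed)

[4] `<path>` cubic bezier, #0000ff→score S424 F2550: (67.5578,111.2700) → (77.8293,103.0216) → (88.6371,98.1175) → (99.7683,96.0556) → (111.0097,96.3336) → (122.1483,98.4494) → (132.9710,101.9009) → (143.2647,106.1858) → (152.8164,110.8020)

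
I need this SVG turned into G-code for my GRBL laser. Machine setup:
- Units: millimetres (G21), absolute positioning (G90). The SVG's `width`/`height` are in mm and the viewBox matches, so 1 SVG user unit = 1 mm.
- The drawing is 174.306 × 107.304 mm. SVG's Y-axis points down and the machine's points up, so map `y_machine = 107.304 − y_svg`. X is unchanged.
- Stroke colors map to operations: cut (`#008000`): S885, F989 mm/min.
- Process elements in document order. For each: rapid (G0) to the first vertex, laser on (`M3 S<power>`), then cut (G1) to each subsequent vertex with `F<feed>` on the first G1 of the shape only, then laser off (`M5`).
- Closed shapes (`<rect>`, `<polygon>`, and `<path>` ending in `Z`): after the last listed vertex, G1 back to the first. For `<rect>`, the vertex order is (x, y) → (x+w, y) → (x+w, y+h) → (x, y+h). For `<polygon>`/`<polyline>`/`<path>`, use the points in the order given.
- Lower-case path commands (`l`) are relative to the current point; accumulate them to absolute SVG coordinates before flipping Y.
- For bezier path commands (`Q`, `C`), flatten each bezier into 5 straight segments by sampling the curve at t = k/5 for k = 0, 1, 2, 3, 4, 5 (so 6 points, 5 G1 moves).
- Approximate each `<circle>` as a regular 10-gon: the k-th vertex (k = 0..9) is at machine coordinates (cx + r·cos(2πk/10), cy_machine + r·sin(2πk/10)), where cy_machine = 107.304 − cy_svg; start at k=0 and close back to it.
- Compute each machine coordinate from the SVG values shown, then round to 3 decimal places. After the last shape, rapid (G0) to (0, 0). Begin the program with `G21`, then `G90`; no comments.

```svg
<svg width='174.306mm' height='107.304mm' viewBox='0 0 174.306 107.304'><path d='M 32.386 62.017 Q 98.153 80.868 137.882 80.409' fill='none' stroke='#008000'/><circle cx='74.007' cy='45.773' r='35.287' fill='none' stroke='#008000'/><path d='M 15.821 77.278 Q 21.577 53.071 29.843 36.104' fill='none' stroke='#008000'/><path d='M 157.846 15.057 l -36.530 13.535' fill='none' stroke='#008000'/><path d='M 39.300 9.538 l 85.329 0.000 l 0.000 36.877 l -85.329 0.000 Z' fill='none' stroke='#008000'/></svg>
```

viewBox `0 0 174.306 107.304` with mm width/height → 1 unit = 1 mm. Flip: y_m = 107.304 − y_svg.

**Shape 1** — `<path>` quadratic bezier, stroke `#008000` → cut (S885, F989). Control points (SVG): P0=(32.386,62.017), P1=(98.153,80.868), P2=(137.882,80.409); sampled at t=k/5. Machine vertices: (32.386,45.287) → (57.651,38.519) → (80.834,33.296) → (101.933,29.617) → (120.949,27.484) → (137.882,26.895). Open path.

**Shape 2** — `<circle>` circle, stroke `#008000` → cut (S885, F989). Machine vertices: (109.294,61.531) → (102.555,82.272) → (84.911,95.091) → (63.103,95.091) → (45.459,82.272) → (38.720,61.531) → (45.459,40.790) → (63.103,27.971) → (84.911,27.971) → (102.555,40.790) → (109.294,61.531). Closed: final G1 returns to the first vertex.

**Shape 3** — `<path>` quadratic bezier, stroke `#008000` → cut (S885, F989). Control points (SVG): P0=(15.821,77.278), P1=(21.577,53.071), P2=(29.843,36.104); sampled at t=k/5. Machine vertices: (15.821,30.026) → (18.224,39.419) → (20.827,48.233) → (23.632,56.468) → (26.637,64.124) → (29.843,71.200). Open path.

**Shape 4** — `<path>` line segment, stroke `#008000` → cut (S885, F989). Machine vertices: (157.846,92.247) → (121.316,78.712). Open path.

**Shape 5** — `<path>` rectangle, stroke `#008000` → cut (S885, F989). Machine vertices: (39.300,97.766) → (124.629,97.766) → (124.629,60.889) → (39.300,60.889) → (39.300,97.766). Closed: final G1 returns to the first vertex.

G21
G90
G0 X32.386 Y45.287
M3 S885
G1 X57.651 Y38.519 F989
G1 X80.834 Y33.296
G1 X101.933 Y29.617
G1 X120.949 Y27.484
G1 X137.882 Y26.895
M5
G0 X109.294 Y61.531
M3 S885
G1 X102.555 Y82.272 F989
G1 X84.911 Y95.091
G1 X63.103 Y95.091
G1 X45.459 Y82.272
G1 X38.720 Y61.531
G1 X45.459 Y40.790
G1 X63.103 Y27.971
G1 X84.911 Y27.971
G1 X102.555 Y40.790
G1 X109.294 Y61.531
M5
G0 X15.821 Y30.026
M3 S885
G1 X18.224 Y39.419 F989
G1 X20.827 Y48.233
G1 X23.632 Y56.468
G1 X26.637 Y64.124
G1 X29.843 Y71.200
M5
G0 X157.846 Y92.247
M3 S885
G1 X121.316 Y78.712 F989
M5
G0 X39.300 Y97.766
M3 S885
G1 X124.629 Y97.766 F989
G1 X124.629 Y60.889
G1 X39.300 Y60.889
G1 X39.300 Y97.766
M5
G0 X0.000 Y0.000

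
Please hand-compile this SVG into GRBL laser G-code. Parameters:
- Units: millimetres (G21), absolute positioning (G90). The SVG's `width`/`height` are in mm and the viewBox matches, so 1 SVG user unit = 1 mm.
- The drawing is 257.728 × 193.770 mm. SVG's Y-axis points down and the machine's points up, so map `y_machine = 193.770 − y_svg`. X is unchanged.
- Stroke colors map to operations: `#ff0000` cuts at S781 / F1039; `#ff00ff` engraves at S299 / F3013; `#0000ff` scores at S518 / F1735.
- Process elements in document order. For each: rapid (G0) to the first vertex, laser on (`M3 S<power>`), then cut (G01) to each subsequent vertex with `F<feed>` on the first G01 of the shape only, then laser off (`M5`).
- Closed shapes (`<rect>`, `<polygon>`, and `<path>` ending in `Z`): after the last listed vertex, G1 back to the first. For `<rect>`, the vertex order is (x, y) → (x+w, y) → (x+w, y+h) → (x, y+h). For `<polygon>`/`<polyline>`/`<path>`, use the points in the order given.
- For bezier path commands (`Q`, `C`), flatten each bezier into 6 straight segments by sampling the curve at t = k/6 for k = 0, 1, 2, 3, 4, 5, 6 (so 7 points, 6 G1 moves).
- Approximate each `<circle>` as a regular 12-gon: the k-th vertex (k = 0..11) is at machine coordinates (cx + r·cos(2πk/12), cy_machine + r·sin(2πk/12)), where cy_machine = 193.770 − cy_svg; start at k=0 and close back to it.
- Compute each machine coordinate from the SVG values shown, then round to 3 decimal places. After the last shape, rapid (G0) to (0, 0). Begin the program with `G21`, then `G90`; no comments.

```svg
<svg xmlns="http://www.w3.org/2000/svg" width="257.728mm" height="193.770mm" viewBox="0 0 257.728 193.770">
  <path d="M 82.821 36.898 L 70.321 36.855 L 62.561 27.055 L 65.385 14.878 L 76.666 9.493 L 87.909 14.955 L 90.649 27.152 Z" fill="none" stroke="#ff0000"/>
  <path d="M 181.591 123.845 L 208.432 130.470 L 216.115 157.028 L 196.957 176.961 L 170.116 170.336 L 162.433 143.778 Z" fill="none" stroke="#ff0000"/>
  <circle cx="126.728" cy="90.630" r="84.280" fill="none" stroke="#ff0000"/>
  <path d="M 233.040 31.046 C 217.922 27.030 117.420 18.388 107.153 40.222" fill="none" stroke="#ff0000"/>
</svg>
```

G21
G90
G0 X82.821 Y156.872
M3 S781
G01 X70.321 Y156.915 F1039
G01 X62.561 Y166.715
G01 X65.385 Y178.892
G01 X76.666 Y184.277
G01 X87.909 Y178.815
G01 X90.649 Y166.618
G01 X82.821 Y156.872
M5
G0 X181.591 Y69.925
M3 S781
G01 X208.432 Y63.300 F1039
G01 X216.115 Y36.742
G01 X196.957 Y16.809
G01 X170.116 Y23.434
G01 X162.433 Y49.992
G01 X181.591 Y69.925
M5
G0 X211.008 Y103.140
M3 S781
G01 X199.717 Y145.280 F1039
G01 X168.868 Y176.129
G01 X126.728 Y187.420
G01 X84.588 Y176.129
G01 X53.739 Y145.280
G01 X42.448 Y103.140
G01 X53.739 Y61.000
G01 X84.588 Y30.151
G01 X126.728 Y18.860
G01 X168.868 Y30.151
G01 X199.717 Y61.000
G01 X211.008 Y103.140
M5
G0 X233.040 Y162.724
M3 S781
G01 X219.179 Y164.955 F1039
G01 X195.965 Y166.982
G01 X168.277 Y167.830
G01 X140.994 Y166.523
G01 X118.993 Y162.088
G01 X107.153 Y153.548
M5
G0 X0.000 Y0.000

Since the viewBox matches the mm dimensions, user units are millimetres directly. The only transform is the Y-flip y_m = 193.770 − y_svg.

Shape 1 is a regular polygon drawn with `<path>`. Its stroke #ff0000 means cut at S781, F1039. After flipping Y the toolpath is (82.821,156.872) → (70.321,156.915) → (62.561,166.715) → (65.385,178.892) → (76.666,184.277) → (87.909,178.815) → (90.649,166.618) → (82.821,156.872), returning to the start.

Shape 2 is a regular polygon drawn with `<path>`. Its stroke #ff0000 means cut at S781, F1039. After flipping Y the toolpath is (181.591,69.925) → (208.432,63.300) → (216.115,36.742) → (196.957,16.809) → (170.116,23.434) → (162.433,49.992) → (181.591,69.925), returning to the start.

Shape 3 is a circle drawn with `<circle>`. Its stroke #ff0000 means cut at S781, F1039. After flipping Y the toolpath is (211.008,103.140) → (199.717,145.280) → (168.868,176.129) → (126.728,187.420) → (84.588,176.129) → (53.739,145.280) → (42.448,103.140) → (53.739,61.000) → (84.588,30.151) → (126.728,18.860) → (168.868,30.151) → (199.717,61.000) → (211.008,103.140), returning to the start.

Shape 4 is a cubic bezier drawn with `<path>`. Its stroke #ff0000 means cut at S781, F1039. After flipping Y the toolpath is (233.040,162.724) → (219.179,164.955) → (195.965,166.982) → (168.277,167.830) → (140.994,166.523) → (118.993,162.088) → (107.153,153.548).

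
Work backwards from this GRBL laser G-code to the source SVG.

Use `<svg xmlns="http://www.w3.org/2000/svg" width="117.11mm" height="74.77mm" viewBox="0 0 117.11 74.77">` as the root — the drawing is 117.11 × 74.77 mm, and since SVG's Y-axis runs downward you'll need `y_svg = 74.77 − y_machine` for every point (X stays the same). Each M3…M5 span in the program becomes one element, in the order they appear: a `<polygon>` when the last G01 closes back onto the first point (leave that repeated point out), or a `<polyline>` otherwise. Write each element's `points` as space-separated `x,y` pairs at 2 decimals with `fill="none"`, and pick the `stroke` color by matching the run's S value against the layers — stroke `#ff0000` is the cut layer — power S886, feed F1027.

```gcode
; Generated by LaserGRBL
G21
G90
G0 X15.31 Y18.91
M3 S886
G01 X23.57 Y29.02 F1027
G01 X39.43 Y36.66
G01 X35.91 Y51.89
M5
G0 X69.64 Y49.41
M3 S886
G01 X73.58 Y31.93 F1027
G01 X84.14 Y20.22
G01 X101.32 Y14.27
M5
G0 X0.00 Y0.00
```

<svg xmlns="http://www.w3.org/2000/svg" width="117.11mm" height="74.77mm" viewBox="0 0 117.11 74.77">
  <polyline points="15.31,55.86 23.57,45.75 39.43,38.11 35.91,22.88" fill="none" stroke="#ff0000"/>
  <polyline points="69.64,25.36 73.58,42.84 84.14,54.55 101.32,60.50" fill="none" stroke="#ff0000"/>
</svg>

Each laser-on run becomes one SVG element. Flip Y back into SVG space with y_svg = 74.77 − y_machine. Every run uses S886, so all elements get stroke `#ff0000` (cut).

Run 1: The run is open, so emit a `<polyline>` with points (Y-flipped): 15.31,55.86 23.57,45.75 39.43,38.11 35.91,22.88.

Run 2: The run is open, so emit a `<polyline>` with points (Y-flipped): 69.64,25.36 73.58,42.84 84.14,54.55 101.32,60.50.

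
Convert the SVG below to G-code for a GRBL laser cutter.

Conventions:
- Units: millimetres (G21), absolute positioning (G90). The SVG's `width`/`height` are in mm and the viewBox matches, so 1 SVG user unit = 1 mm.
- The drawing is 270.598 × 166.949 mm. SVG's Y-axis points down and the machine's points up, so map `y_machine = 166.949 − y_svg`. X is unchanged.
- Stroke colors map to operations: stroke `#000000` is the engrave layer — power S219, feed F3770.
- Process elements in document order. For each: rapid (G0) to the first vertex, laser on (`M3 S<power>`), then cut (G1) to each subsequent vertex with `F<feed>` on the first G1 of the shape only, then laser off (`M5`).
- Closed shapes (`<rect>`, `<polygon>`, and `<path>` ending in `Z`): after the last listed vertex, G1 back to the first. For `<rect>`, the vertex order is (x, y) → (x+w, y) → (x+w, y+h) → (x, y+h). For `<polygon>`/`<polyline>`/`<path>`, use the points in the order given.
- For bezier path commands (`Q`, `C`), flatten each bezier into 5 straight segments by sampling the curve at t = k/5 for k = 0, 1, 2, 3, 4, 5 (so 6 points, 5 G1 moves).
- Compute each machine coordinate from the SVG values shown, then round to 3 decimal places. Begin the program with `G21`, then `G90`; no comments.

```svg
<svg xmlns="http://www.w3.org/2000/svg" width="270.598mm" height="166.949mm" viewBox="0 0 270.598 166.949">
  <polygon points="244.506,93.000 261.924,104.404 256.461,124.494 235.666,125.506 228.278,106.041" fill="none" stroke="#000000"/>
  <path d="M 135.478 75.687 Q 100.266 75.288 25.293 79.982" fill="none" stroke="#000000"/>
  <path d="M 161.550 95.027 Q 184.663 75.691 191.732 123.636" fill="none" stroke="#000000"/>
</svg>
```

Since the viewBox matches the mm dimensions, user units are millimetres directly. The only transform is the Y-flip y_m = 166.949 − y_svg.

Shape 1 is a regular polygon drawn with `<polygon>`. Its stroke #000000 means engrave at S219, F3770. After flipping Y the toolpath is (244.506,73.949) → (261.924,62.545) → (256.461,42.455) → (235.666,41.443) → (228.278,60.908) → (244.506,73.949), returning to the start.

Shape 2 is a quadratic bezier drawn with `<path>`. Its stroke #000000 means engrave at S219, F3770. After flipping Y the toolpath is (135.478,91.262) → (119.803,91.218) → (100.947,90.766) → (78.910,89.907) → (53.692,88.641) → (25.293,86.967).

Shape 3 is a quadratic bezier drawn with `<path>`. Its stroke #000000 means engrave at S219, F3770. After flipping Y the toolpath is (161.550,71.922) → (170.153,76.965) → (177.473,76.626) → (183.510,70.904) → (188.263,59.800) → (191.732,43.313).

G21
G90
G0 X244.506 Y73.949
M3 S219
G1 X261.924 Y62.545 F3770
G1 X256.461 Y42.455
G1 X235.666 Y41.443
G1 X228.278 Y60.908
G1 X244.506 Y73.949
M5
G0 X135.478 Y91.262
M3 S219
G1 X119.803 Y91.218 F3770
G1 X100.947 Y90.766
G1 X78.910 Y89.907
G1 X53.692 Y88.641
G1 X25.293 Y86.967
M5
G0 X161.550 Y71.922
M3 S219
G1 X170.153 Y76.965 F3770
G1 X177.473 Y76.626
G1 X183.510 Y70.904
G1 X188.263 Y59.800
G1 X191.732 Y43.313
M5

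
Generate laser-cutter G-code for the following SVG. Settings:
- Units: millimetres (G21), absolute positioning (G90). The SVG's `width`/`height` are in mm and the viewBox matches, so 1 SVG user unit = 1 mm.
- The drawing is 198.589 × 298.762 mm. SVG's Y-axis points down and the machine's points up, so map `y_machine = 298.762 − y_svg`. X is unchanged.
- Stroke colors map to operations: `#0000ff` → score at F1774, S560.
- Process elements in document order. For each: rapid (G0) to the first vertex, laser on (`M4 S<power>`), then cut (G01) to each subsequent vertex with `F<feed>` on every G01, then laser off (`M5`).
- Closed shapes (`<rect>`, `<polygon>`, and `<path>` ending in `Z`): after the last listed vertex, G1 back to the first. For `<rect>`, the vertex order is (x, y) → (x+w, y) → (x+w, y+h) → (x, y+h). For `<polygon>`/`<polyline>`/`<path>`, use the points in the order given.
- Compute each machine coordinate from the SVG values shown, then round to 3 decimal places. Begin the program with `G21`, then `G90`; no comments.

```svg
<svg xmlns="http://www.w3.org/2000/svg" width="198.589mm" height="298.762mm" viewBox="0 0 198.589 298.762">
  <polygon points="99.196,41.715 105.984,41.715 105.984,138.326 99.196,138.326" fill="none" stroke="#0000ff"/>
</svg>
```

viewBox `0 0 198.589 298.762` with mm width/height → 1 unit = 1 mm. Flip: y_m = 298.762 − y_svg.

**Shape 1** — `<polygon>` rectangle, stroke `#0000ff` → score (S560, F1774). Machine vertices: (99.196,257.047) → (105.984,257.047) → (105.984,160.436) → (99.196,160.436) → (99.196,257.047). Closed: final G1 returns to the first vertex.

G21
G90
G0 X99.196 Y257.047
M4 S560
G01 X105.984 Y257.047 F1774
G01 X105.984 Y160.436 F1774
G01 X99.196 Y160.436 F1774
G01 X99.196 Y257.047 F1774
M5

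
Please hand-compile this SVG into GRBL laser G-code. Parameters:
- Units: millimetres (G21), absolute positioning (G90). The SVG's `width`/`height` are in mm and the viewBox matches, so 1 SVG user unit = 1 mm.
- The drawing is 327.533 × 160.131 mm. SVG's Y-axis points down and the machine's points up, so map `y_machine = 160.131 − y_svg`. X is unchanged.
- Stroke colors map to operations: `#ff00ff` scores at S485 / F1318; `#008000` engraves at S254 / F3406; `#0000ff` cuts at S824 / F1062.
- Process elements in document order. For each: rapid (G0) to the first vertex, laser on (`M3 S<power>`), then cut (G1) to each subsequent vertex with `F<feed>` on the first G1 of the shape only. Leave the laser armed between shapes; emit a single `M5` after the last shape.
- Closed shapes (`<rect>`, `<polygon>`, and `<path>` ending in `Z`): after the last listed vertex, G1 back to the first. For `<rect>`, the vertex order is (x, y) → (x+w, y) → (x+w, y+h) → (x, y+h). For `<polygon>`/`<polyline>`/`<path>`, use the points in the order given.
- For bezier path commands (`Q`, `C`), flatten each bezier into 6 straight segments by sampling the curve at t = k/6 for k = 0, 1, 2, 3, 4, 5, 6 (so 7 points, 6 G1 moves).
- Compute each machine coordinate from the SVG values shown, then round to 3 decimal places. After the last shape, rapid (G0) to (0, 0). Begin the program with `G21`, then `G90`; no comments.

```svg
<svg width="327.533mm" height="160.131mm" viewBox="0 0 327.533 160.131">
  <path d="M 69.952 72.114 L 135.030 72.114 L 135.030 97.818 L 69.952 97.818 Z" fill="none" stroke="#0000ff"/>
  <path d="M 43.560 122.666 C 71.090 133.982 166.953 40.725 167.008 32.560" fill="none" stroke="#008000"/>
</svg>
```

G21
G90
G0 X69.952 Y88.017
M3 S824
G1 X135.030 Y88.017 F1062
G1 X135.030 Y62.313
G1 X69.952 Y62.313
G1 X69.952 Y88.017
G0 X43.560 Y37.465
M3 S254
G1 X62.260 Y39.643 F3406
G1 X87.788 Y53.982
G1 X115.587 Y75.213
G1 X141.096 Y98.067
G1 X159.756 Y117.276
G1 X167.008 Y127.571
M5
G0 X0.000 Y0.000

1 u = 1 mm; y_m = 160.131 − y.

[1] `<path>` rectangle, #0000ff→cut S824 F1062: (69.952,88.017) → (135.030,88.017) → (135.030,62.313) → (69.952,62.313) → (69.952,88.017) (closed)

[2] `<path>` cubic bezier, #008000→engrave S254 F3406: (43.560,37.465) → (62.260,39.643) → (87.788,53.982) → (115.587,75.213) → (141.096,98.067) → (159.756,117.276) → (167.008,127.571)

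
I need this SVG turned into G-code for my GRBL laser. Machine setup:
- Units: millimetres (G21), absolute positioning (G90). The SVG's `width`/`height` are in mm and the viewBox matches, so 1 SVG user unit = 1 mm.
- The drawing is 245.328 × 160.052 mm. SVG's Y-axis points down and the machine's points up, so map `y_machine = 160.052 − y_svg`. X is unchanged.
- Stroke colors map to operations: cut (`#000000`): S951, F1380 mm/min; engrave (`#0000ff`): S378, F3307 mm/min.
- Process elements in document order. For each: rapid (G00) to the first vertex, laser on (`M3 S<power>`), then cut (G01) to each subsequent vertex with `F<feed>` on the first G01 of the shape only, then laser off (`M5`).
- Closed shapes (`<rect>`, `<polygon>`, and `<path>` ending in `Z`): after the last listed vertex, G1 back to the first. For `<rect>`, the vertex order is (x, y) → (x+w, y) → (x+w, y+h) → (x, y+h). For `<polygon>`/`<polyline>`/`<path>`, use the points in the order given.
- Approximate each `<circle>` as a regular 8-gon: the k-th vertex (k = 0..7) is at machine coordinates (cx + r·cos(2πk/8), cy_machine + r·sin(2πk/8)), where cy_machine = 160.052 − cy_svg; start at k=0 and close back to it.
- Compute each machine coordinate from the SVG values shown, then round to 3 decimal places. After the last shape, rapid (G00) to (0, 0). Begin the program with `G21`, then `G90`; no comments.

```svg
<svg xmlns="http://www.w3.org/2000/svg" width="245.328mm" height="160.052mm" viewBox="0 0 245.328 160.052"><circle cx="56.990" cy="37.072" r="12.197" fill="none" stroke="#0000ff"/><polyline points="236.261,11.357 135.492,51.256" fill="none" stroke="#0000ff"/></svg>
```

1 u = 1 mm; y_m = 160.052 − y.

[1] `<circle>` circle, #0000ff→engrave S378 F3307: (69.187,122.980) → (65.615,131.605) → (56.990,135.177) → (48.365,131.605) → (44.793,122.980) → (48.365,114.355) → (56.990,110.783) → (65.615,114.355) → (69.187,122.980) (closed)

[2] `<polyline>` line segment, #0000ff→engrave S378 F3307: (236.261,148.695) → (135.492,108.796)

G21
G90
G00 X69.187 Y122.980
M3 S378
G01 X65.615 Y131.605 F3307
G01 X56.990 Y135.177
G01 X48.365 Y131.605
G01 X44.793 Y122.980
G01 X48.365 Y114.355
G01 X56.990 Y110.783
G01 X65.615 Y114.355
G01 X69.187 Y122.980
M5
G00 X236.261 Y148.695
M3 S378
G01 X135.492 Y108.796 F3307
M5
G00 X0.000 Y0.000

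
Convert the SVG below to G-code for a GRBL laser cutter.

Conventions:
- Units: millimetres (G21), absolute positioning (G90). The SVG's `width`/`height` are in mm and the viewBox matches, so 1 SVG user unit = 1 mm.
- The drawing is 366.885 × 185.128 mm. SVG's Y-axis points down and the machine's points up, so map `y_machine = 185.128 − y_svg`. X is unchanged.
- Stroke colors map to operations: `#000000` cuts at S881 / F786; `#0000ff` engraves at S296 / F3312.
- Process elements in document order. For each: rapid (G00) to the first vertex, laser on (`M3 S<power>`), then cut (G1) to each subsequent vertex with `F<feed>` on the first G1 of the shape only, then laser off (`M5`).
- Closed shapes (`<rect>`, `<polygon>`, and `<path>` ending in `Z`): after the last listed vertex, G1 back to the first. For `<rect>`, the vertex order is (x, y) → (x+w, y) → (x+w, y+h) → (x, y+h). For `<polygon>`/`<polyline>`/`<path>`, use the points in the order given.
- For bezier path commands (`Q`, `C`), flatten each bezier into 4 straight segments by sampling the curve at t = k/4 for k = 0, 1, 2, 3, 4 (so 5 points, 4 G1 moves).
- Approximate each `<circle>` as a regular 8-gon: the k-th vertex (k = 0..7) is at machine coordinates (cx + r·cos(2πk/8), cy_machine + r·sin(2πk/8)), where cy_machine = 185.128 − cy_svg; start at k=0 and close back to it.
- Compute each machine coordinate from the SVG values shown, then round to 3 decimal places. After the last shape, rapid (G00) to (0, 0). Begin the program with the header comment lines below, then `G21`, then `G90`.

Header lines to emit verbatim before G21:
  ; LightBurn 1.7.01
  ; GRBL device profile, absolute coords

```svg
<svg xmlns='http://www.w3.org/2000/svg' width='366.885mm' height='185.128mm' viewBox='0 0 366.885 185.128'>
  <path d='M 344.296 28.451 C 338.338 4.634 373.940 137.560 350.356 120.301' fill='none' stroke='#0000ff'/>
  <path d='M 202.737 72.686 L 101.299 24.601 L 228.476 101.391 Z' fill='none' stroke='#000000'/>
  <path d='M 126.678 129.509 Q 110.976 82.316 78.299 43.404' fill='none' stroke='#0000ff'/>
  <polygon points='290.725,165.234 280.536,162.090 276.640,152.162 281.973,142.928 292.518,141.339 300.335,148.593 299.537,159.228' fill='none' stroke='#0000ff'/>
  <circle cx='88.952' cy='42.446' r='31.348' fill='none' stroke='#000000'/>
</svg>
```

; LightBurn 1.7.01
; GRBL device profile, absolute coords
G21
G90
G00 X344.296 Y156.677
M3 S296
G1 X346.046 Y149.946 F3312
G1 X353.936 Y113.211
G1 X358.521 Y75.247
G1 X350.356 Y64.827
M5
G00 X202.737 Y112.442
M3 S881
G1 X101.299 Y160.527 F786
G1 X228.476 Y83.737
G1 X202.737 Y112.442
M5
G00 X126.678 Y55.619
M3 S296
G1 X117.766 Y78.698 F3312
G1 X106.732 Y100.742
G1 X93.577 Y121.750
G1 X78.299 Y141.724
M5
G00 X290.725 Y19.894
M3 S296
G1 X280.536 Y23.038 F3312
G1 X276.640 Y32.966
G1 X281.973 Y42.200
G1 X292.518 Y43.789
G1 X300.335 Y36.535
G1 X299.537 Y25.900
G1 X290.725 Y19.894
M5
G00 X120.300 Y142.682
M3 S881
G1 X111.118 Y164.848 F786
G1 X88.952 Y174.030
G1 X66.786 Y164.848
G1 X57.604 Y142.682
G1 X66.786 Y120.516
G1 X88.952 Y111.334
G1 X111.118 Y120.516
G1 X120.300 Y142.682
M5
G00 X0.000 Y0.000

viewBox `0 0 366.885 185.128` with mm width/height → 1 unit = 1 mm. Flip: y_m = 185.128 − y_svg.

**Shape 1** — `<path>` cubic bezier, stroke `#0000ff` → engrave (S296, F3312). Control points (SVG): P0=(344.296,28.451), P1=(338.338,4.634), P2=(373.940,137.560), P3=(350.356,120.301); sampled at t=k/4. Machine vertices: (344.296,156.677) → (346.046,149.946) → (353.936,113.211) → (358.521,75.247) → (350.356,64.827). Open path.

**Shape 2** — `<path>` closed polygon, stroke `#000000` → cut (S881, F786). Machine vertices: (202.737,112.442) → (101.299,160.527) → (228.476,83.737) → (202.737,112.442). Closed: final G1 returns to the first vertex.

**Shape 3** — `<path>` quadratic bezier, stroke `#0000ff` → engrave (S296, F3312). Control points (SVG): P0=(126.678,129.509), P1=(110.976,82.316), P2=(78.299,43.404); sampled at t=k/4. Machine vertices: (126.678,55.619) → (117.766,78.698) → (106.732,100.742) → (93.577,121.750) → (78.299,141.724). Open path.

**Shape 4** — `<polygon>` regular polygon, stroke `#0000ff` → engrave (S296, F3312). Machine vertices: (290.725,19.894) → (280.536,23.038) → (276.640,32.966) → (281.973,42.200) → (292.518,43.789) → (300.335,36.535) → (299.537,25.900) → (290.725,19.894). Closed: final G1 returns to the first vertex.

**Shape 5** — `<circle>` circle, stroke `#000000` → cut (S881, F786). Machine vertices: (120.300,142.682) → (111.118,164.848) → (88.952,174.030) → (66.786,164.848) → (57.604,142.682) → (66.786,120.516) → (88.952,111.334) → (111.118,120.516) → (120.300,142.682). Closed: final G1 returns to the first vertex.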